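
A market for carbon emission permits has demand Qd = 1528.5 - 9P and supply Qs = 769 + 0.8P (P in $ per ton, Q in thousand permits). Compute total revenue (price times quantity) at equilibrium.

Set Qd = Qs: 1528.5 - 9P = 769 + 0.8P, so 759.5 = 9.8P and P* = 77.5.
Substitute back: Q* = 1528.5 - 9(77.5) = 831.
Total revenue = P* × Q* = 77.5 × 831 = 64402.5.

Total revenue = 64402.5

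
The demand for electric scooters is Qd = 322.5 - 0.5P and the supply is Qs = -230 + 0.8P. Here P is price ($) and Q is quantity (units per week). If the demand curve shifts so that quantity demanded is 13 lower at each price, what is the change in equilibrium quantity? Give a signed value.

Equating demand and supply, 322.5 - 0.5P = -230 + 0.8P gives 1.3P = 552.5, so P* = 425.
From the demand curve, Q* = 322.5 - 0.5(425) = 110.
After the shift, demand is Qd = 309.5 - 0.5P.
New equilibrium: 539.5 = 1.3P, so P = 415 and Q = 102.
ΔQ = 102 - 110 = -8.

ΔQ = -8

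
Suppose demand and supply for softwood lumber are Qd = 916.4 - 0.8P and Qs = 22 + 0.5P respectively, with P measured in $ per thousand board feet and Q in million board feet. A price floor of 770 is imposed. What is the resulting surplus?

Surplus = 106.6

With P fixed at 770, quantity demanded is 300.4 and quantity supplied is 407.
Surplus = Qs - Qd = 407 - 300.4 = 106.6.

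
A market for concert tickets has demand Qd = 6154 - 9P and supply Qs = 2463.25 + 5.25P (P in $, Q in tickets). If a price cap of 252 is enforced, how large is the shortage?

Shortage = 99.75

At P = 252: Qd = 3886 and Qs = 3786.25.
Shortage = Qd - Qs = 3886 - 3786.25 = 99.75.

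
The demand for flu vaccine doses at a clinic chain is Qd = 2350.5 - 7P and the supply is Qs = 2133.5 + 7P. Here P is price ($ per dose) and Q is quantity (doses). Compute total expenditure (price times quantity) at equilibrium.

Total expenditure = 34751

Equating demand and supply, 2350.5 - 7P = 2133.5 + 7P gives 14P = 217, so P* = 15.5.
Then Q* = 2350.5 - 7(15.5) = 2242.
Total expenditure = P* × Q* = 15.5 × 2242 = 34751.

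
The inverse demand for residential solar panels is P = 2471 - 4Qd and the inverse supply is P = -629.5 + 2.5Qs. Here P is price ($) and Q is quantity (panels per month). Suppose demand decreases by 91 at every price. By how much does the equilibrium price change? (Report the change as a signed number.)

Solving each curve for Q: Qd = 617.75 - 0.25P and Qs = 251.8 + 0.4P.
Set Qd = Qs: 617.75 - 0.25P = 251.8 + 0.4P, so 365.95 = 0.65P and P* = 563.
Plugging P* into demand: Q* = 617.75 - 0.25(563) = 477.
After the shift, demand is Qd = 526.75 - 0.25P.
The new intersection has 274.95 = 0.65P, i.e. P = 423, Q = 421.
ΔP = 423 - 563 = -140.

ΔP = -140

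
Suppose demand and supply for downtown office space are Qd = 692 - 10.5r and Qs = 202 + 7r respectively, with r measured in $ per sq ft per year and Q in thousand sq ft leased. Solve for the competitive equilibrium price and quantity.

r* = 28, Q* = 398

The market clears where 692 - 10.5r = 202 + 7r. Rearranging, 17.5r = 490, hence r* = 28.
Plugging r* into demand: Q* = 692 - 10.5(28) = 398.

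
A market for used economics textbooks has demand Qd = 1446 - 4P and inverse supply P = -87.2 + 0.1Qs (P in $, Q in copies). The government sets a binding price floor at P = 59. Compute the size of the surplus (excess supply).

Surplus = 252

In direct form, Qs = 872 + 10P.
At P = 59: Qd = 1210 and Qs = 1462.
Surplus = Qs - Qd = 1462 - 1210 = 252.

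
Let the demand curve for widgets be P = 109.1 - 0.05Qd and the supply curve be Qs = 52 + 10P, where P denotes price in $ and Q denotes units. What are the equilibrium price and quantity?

Solving each curve for Q: Qd = 2182 - 20P.
At equilibrium Qd = Qs, so 2182 - 20P = 52 + 10P; collecting terms, 2130 = 30P and P* = 71.
Substitute back: Q* = 2182 - 20(71) = 762.

P* = 71, Q* = 762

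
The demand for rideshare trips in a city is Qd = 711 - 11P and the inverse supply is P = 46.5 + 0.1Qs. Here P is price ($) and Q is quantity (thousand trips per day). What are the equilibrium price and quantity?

In direct form, Qs = -465 + 10P.
Set Qd = Qs: 711 - 11P = -465 + 10P, so 1176 = 21P and P* = 56.
From the demand curve, Q* = 711 - 11(56) = 95.

P* = 56, Q* = 95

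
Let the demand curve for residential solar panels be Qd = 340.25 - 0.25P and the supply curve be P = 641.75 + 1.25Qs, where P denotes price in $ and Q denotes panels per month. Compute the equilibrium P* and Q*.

P* = 813, Q* = 137

Rewriting in direct form: Qs = -513.4 + 0.8P.
The market clears where 340.25 - 0.25P = -513.4 + 0.8P. Rearranging, 1.05P = 853.65, hence P* = 813.
From the demand curve, Q* = 340.25 - 0.25(813) = 137.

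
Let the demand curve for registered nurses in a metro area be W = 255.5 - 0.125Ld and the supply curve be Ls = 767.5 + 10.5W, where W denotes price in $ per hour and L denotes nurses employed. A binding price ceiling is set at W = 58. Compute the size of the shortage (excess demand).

In direct form, Ld = 2044 - 8W.
At W = 58: Ld = 1580 and Ls = 1376.5.
Shortage = Ld - Ls = 1580 - 1376.5 = 203.5.

Shortage = 203.5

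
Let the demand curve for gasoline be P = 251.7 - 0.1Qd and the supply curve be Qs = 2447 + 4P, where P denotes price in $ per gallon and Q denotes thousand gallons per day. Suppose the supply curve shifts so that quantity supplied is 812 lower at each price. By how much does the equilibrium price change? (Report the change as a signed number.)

Inverting to quantity form: Qd = 2517 - 10P.
The market clears where 2517 - 10P = 2447 + 4P. Rearranging, 14P = 70, hence P* = 5.
Substitute back: Q* = 2517 - 10(5) = 2467.
After the shift, supply is Qs = 1635 + 4P.
The new intersection has 882 = 14P, i.e. P = 63, Q = 1887.
ΔP = 63 - 5 = 58.

ΔP = 58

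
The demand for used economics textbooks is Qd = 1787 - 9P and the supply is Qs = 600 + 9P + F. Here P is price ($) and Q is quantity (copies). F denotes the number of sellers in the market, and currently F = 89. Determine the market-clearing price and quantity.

P* = 61, Q* = 1238

With F = 89, supply is Qs = 689 + 9P.
The market clears where 1787 - 9P = 689 + 9P. Rearranging, 18P = 1098, hence P* = 61.
Then Q* = 1787 - 9(61) = 1238.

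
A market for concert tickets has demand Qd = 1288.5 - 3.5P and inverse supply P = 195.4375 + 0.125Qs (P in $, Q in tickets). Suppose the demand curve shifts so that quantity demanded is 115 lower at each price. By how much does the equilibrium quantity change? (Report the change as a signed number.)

Rewriting in direct form: Qs = -1563.5 + 8P.
Equating demand and supply, 1288.5 - 3.5P = -1563.5 + 8P gives 11.5P = 2852, so P* = 248.
From the demand curve, Q* = 1288.5 - 3.5(248) = 420.5.
After the shift, demand is Qd = 1173.5 - 3.5P.
Re-solving, 11.5P = 2737 gives P = 238 and Q = 340.5.
ΔQ = 340.5 - 420.5 = -80.

ΔQ = -80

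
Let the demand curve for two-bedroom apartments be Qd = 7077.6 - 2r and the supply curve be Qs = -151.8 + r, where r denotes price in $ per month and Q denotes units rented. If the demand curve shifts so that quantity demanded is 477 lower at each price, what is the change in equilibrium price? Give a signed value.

Δr = -159

Equating demand and supply, 7077.6 - 2r = -151.8 + r gives 3r = 7229.4, so r* = 2409.8.
From the demand curve, Q* = 7077.6 - 2(2409.8) = 2258.
After the shift, demand is Qd = 6600.6 - 2r.
New equilibrium: 6752.4 = 3r, so r = 2250.8 and Q = 2099.
Δr = 2250.8 - 2409.8 = -159.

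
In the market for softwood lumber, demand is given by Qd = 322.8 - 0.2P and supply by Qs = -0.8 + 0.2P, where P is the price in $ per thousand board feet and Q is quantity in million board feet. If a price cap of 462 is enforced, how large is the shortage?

At P = 462: Qd = 230.4 and Qs = 91.6.
Shortage = Qd - Qs = 230.4 - 91.6 = 138.8.

Shortage = 138.8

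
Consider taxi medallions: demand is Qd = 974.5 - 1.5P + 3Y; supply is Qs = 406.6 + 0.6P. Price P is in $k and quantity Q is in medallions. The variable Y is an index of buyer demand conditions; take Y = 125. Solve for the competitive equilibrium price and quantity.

With Y = 125, demand is Qd = 1349.5 - 1.5P.
At equilibrium Qd = Qs, so 1349.5 - 1.5P = 406.6 + 0.6P; collecting terms, 942.9 = 2.1P and P* = 449.
Substitute back: Q* = 1349.5 - 1.5(449) = 676.

P* = 449, Q* = 676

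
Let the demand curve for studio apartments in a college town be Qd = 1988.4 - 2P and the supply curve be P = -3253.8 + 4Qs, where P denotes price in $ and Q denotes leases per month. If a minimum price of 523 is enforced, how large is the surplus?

Surplus = 1.8

Inverting to quantity form: Qs = 813.45 + 0.25P.
With P fixed at 523, quantity demanded is 942.4 and quantity supplied is 944.2.
Surplus = Qs - Qd = 944.2 - 942.4 = 1.8.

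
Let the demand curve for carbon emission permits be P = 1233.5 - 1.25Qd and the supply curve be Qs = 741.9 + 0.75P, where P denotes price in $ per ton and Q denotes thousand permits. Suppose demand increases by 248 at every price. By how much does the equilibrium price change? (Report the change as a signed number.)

ΔP = 160

Rewriting in direct form: Qd = 986.8 - 0.8P.
At equilibrium Qd = Qs, so 986.8 - 0.8P = 741.9 + 0.75P; collecting terms, 244.9 = 1.55P and P* = 158.
Then Q* = 986.8 - 0.8(158) = 860.4.
After the shift, demand is Qd = 1234.8 - 0.8P.
New equilibrium: 492.9 = 1.55P, so P = 318 and Q = 980.4.
ΔP = 318 - 158 = 160.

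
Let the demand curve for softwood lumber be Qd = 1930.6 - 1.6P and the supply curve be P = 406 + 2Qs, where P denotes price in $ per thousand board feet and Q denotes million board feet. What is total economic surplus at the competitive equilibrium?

Total surplus = 122095.3125

Rewriting in direct form: Qs = -203 + 0.5P.
Set Qd = Qs: 1930.6 - 1.6P = -203 + 0.5P, so 2133.6 = 2.1P and P* = 1016.
From the demand curve, Q* = 1930.6 - 1.6(1016) = 305.
Demand choke price = 1206.625; supply choke price = 406. CS = ½(1206.625 - 1016)(305) = 29070.3125; PS = ½(1016 - 406)(305) = 93025. Total surplus = 122095.3125.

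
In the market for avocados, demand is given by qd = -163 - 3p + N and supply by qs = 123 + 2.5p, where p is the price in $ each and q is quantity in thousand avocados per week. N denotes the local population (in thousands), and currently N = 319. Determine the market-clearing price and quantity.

With N = 319, demand is qd = 156 - 3p.
At equilibrium qd = qs, so 156 - 3p = 123 + 2.5p; collecting terms, 33 = 5.5p and p* = 6.
Plugging p* into demand: q* = 156 - 3(6) = 138.

p* = 6, q* = 138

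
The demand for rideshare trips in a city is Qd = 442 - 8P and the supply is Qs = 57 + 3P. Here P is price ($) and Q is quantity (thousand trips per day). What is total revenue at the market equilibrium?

The market clears where 442 - 8P = 57 + 3P. Rearranging, 11P = 385, hence P* = 35.
Then Q* = 442 - 8(35) = 162.
Total revenue = P* × Q* = 35 × 162 = 5670.

Total revenue = 5670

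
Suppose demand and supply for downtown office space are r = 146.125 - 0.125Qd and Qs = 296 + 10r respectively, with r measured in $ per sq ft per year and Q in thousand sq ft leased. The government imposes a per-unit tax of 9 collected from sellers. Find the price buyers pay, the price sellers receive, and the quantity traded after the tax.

r_b = 53.5, r_s = 44.5, Q = 741

In direct form, Qd = 1169 - 8r.
With a tax of 9 on sellers, they supply based on the net price r_s = r_b - 9, so Qs = 206 + 10r_b.
Set Qd = Qs: 1169 - 8r_b = 206 + 10r_b, so 963 = 18r_b and r_b = 53.5.
So r_s = 44.5 and the quantity traded is Q = 1169 - 8(53.5) = 741.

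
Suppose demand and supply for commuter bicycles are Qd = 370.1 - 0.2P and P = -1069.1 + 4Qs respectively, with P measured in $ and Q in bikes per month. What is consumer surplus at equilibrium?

Solving each curve for Q: Qs = 267.275 + 0.25P.
At equilibrium Qd = Qs, so 370.1 - 0.2P = 267.275 + 0.25P; collecting terms, 102.825 = 0.45P and P* = 228.5.
Then Q* = 370.1 - 0.2(228.5) = 324.4.
Demand choke price (Qd = 0): P = 370.1/0.2 = 1850.5. Consumer surplus = ½ × (1850.5 - 228.5) × 324.4 = 263088.4.

Consumer surplus = 263088.4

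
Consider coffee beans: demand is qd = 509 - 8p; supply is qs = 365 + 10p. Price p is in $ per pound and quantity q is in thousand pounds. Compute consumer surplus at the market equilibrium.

Consumer surplus = 12376.5625

Set qd = qs: 509 - 8p = 365 + 10p, so 144 = 18p and p* = 8.
Substitute back: q* = 509 - 8(8) = 445.
Demand choke price (qd = 0): p = 509/8 = 63.625. Consumer surplus = ½ × (63.625 - 8) × 445 = 12376.5625.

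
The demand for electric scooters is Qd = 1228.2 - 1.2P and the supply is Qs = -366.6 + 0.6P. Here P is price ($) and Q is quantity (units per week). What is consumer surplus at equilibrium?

The market clears where 1228.2 - 1.2P = -366.6 + 0.6P. Rearranging, 1.8P = 1594.8, hence P* = 886.
From the demand curve, Q* = 1228.2 - 1.2(886) = 165.
Demand choke price (Qd = 0): P = 1228.2/1.2 = 1023.5. Consumer surplus = ½ × (1023.5 - 886) × 165 = 11343.75.

Consumer surplus = 11343.75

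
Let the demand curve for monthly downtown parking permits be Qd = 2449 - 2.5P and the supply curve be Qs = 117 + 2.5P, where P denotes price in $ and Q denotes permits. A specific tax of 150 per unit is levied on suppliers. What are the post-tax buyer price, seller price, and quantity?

Suppliers keep P_s = P_b - 150 per unit, so supply in terms of the buyer price is Qs = -258 + 2.5P_b.
Market clearing requires 2449 - 2.5P_b = -258 + 2.5P_b; hence 2707 = 5P_b and P_b = 541.4.
So P_s = 391.4 and the quantity traded is Q = 2449 - 2.5(541.4) = 1095.5.

P_b = 541.4, P_s = 391.4, Q = 1095.5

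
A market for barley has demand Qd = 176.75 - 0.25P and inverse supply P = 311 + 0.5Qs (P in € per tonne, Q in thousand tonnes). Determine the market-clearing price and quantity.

Solving each curve for Q: Qs = -622 + 2P.
Set Qd = Qs: 176.75 - 0.25P = -622 + 2P, so 798.75 = 2.25P and P* = 355.
Substitute back: Q* = 176.75 - 0.25(355) = 88.

P* = 355, Q* = 88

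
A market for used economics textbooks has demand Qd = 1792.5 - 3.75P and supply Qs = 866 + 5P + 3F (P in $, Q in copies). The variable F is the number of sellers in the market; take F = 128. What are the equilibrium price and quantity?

P* = 62, Q* = 1560

With F = 128, supply is Qs = 1250 + 5P.
The market clears where 1792.5 - 3.75P = 1250 + 5P. Rearranging, 8.75P = 542.5, hence P* = 62.
From the demand curve, Q* = 1792.5 - 3.75(62) = 1560.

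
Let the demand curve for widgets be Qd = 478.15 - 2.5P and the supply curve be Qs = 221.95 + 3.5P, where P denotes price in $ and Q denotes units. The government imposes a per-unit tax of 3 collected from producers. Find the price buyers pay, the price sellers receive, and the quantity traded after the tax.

P_b = 44.45, P_s = 41.45, Q = 367.025

Producers keep P_s = P_b - 3 per unit, so supply in terms of the buyer price is Qs = 211.45 + 3.5P_b.
Equate demand and the shifted supply: 478.15 - 2.5P_b = 211.45 + 3.5P_b, giving 6P_b = 266.7, so P_b = 44.45.
So P_s = 41.45 and the quantity traded is Q = 478.15 - 2.5(44.45) = 367.025.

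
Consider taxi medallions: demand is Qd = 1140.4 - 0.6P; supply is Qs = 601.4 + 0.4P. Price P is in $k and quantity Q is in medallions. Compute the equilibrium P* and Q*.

At equilibrium Qd = Qs, so 1140.4 - 0.6P = 601.4 + 0.4P; collecting terms, 539 = P and P* = 539.
From the demand curve, Q* = 1140.4 - 0.6(539) = 817.

P* = 539, Q* = 817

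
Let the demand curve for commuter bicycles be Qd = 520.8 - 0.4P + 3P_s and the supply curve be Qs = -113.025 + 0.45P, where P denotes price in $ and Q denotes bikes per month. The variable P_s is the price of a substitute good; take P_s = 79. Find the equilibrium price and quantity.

P* = 1024.5, Q* = 348

With P_s = 79, demand is Qd = 757.8 - 0.4P.
The market clears where 757.8 - 0.4P = -113.025 + 0.45P. Rearranging, 0.85P = 870.825, hence P* = 1024.5.
From the demand curve, Q* = 757.8 - 0.4(1024.5) = 348.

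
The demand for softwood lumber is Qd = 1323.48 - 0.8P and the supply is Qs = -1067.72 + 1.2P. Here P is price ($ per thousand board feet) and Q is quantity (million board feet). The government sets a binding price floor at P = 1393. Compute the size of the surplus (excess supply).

With P fixed at 1393, quantity demanded is 209.08 and quantity supplied is 603.88.
Surplus = Qs - Qd = 603.88 - 209.08 = 394.8.

Surplus = 394.8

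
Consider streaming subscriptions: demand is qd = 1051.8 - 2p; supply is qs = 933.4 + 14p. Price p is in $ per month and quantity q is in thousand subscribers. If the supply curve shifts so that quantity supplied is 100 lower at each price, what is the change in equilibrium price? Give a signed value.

Equating demand and supply, 1051.8 - 2p = 933.4 + 14p gives 16p = 118.4, so p* = 7.4.
From the demand curve, q* = 1051.8 - 2(7.4) = 1037.
After the shift, supply is qs = 833.4 + 14p.
New equilibrium: 218.4 = 16p, so p = 13.65 and q = 1024.5.
Δp = 13.65 - 7.4 = 6.25.

Δp = 6.25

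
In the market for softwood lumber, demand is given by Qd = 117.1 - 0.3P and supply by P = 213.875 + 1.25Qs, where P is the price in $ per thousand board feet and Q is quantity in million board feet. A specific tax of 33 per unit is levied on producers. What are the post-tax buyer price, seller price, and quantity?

P_b = 286, P_s = 253, Q = 31.3

Solving each curve for Q: Qs = -171.1 + 0.8P.
Producers keep P_s = P_b - 33 per unit, so supply in terms of the buyer price is Qs = -197.5 + 0.8P_b.
Equate demand and the shifted supply: 117.1 - 0.3P_b = -197.5 + 0.8P_b, giving 1.1P_b = 314.6, so P_b = 286.
Then P_s = 286 - 33 = 253 and Q = 117.1 - 0.3(286) = 31.3.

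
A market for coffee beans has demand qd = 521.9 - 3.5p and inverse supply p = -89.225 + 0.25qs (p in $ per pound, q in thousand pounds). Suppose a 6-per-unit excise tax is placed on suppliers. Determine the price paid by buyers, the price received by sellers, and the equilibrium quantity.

Rewriting in direct form: qs = 356.9 + 4p.
The tax drives a wedge p_b - p_s = 6. Substituting p_s = p_b - 6 into supply: qs = 332.9 + 4p_b.
Equate demand and the shifted supply: 521.9 - 3.5p_b = 332.9 + 4p_b, giving 7.5p_b = 189, so p_b = 25.2.
Then p_s = 25.2 - 6 = 19.2 and q = 521.9 - 3.5(25.2) = 433.7.

p_b = 25.2, p_s = 19.2, q = 433.7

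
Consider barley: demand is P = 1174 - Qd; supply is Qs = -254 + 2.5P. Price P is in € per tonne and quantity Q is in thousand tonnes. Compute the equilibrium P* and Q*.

Solving each curve for Q: Qd = 1174 - P.
At equilibrium Qd = Qs, so 1174 - P = -254 + 2.5P; collecting terms, 1428 = 3.5P and P* = 408.
Then Q* = 1174 - 408 = 766.

P* = 408, Q* = 766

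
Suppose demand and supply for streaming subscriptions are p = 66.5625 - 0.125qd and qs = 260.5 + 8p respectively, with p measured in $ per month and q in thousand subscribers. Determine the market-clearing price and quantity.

p* = 17, q* = 396.5

In direct form, qd = 532.5 - 8p.
Set qd = qs: 532.5 - 8p = 260.5 + 8p, so 272 = 16p and p* = 17.
Plugging p* into demand: q* = 532.5 - 8(17) = 396.5.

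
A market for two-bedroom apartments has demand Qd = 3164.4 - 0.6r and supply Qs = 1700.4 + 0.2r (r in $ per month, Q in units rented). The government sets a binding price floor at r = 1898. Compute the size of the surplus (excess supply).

Evaluating both curves at the floor price 1898 gives Qd = 2025.6, Qs = 2080.
Surplus = Qs - Qd = 2080 - 2025.6 = 54.4.

Surplus = 54.4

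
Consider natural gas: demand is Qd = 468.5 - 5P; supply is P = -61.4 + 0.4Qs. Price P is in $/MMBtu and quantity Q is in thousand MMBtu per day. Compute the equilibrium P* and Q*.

Rewriting in direct form: Qs = 153.5 + 2.5P.
At equilibrium Qd = Qs, so 468.5 - 5P = 153.5 + 2.5P; collecting terms, 315 = 7.5P and P* = 42.
From the demand curve, Q* = 468.5 - 5(42) = 258.5.

P* = 42, Q* = 258.5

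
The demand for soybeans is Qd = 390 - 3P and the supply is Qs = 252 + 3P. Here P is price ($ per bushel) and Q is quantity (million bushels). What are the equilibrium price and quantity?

At equilibrium Qd = Qs, so 390 - 3P = 252 + 3P; collecting terms, 138 = 6P and P* = 23.
Substitute back: Q* = 390 - 3(23) = 321.

P* = 23, Q* = 321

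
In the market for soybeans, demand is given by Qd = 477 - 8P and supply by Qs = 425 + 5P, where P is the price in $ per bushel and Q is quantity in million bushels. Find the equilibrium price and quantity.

At equilibrium Qd = Qs, so 477 - 8P = 425 + 5P; collecting terms, 52 = 13P and P* = 4.
Plugging P* into demand: Q* = 477 - 8(4) = 445.

P* = 4, Q* = 445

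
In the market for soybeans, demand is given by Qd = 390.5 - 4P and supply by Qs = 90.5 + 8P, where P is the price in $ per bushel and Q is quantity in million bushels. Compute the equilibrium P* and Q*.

P* = 25, Q* = 290.5

The market clears where 390.5 - 4P = 90.5 + 8P. Rearranging, 12P = 300, hence P* = 25.
Plugging P* into demand: Q* = 390.5 - 4(25) = 290.5.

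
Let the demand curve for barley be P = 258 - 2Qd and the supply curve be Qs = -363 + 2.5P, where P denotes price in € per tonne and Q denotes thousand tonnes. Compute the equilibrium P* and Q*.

Solving each curve for Q: Qd = 129 - 0.5P.
At equilibrium Qd = Qs, so 129 - 0.5P = -363 + 2.5P; collecting terms, 492 = 3P and P* = 164.
Then Q* = 129 - 0.5(164) = 47.

P* = 164, Q* = 47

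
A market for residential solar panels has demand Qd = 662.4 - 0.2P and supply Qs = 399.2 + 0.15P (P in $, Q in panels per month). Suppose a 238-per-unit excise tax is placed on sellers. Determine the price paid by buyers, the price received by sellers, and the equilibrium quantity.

P_b = 854, P_s = 616, Q = 491.6

Sellers keep P_s = P_b - 238 per unit, so supply in terms of the buyer price is Qs = 363.5 + 0.15P_b.
Equate demand and the shifted supply: 662.4 - 0.2P_b = 363.5 + 0.15P_b, giving 0.35P_b = 298.9, so P_b = 854.
So P_s = 616 and the quantity traded is Q = 662.4 - 0.2(854) = 491.6.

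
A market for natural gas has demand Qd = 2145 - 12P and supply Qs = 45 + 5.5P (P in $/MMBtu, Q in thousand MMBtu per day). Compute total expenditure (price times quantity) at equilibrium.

Set Qd = Qs: 2145 - 12P = 45 + 5.5P, so 2100 = 17.5P and P* = 120.
Plugging P* into demand: Q* = 2145 - 12(120) = 705.
Total expenditure = P* × Q* = 120 × 705 = 84600.

Total expenditure = 84600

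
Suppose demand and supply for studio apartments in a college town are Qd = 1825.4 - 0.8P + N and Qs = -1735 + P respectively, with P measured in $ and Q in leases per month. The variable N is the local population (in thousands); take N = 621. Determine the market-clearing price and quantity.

P* = 2323, Q* = 588

With N = 621, demand is Qd = 2446.4 - 0.8P.
Set Qd = Qs: 2446.4 - 0.8P = -1735 + P, so 4181.4 = 1.8P and P* = 2323.
Substitute back: Q* = 2446.4 - 0.8(2323) = 588.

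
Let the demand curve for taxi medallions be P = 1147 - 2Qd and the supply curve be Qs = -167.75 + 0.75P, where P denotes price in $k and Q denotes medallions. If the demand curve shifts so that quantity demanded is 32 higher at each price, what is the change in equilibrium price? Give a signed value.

ΔP = 25.6

Inverting to quantity form: Qd = 573.5 - 0.5P.
At equilibrium Qd = Qs, so 573.5 - 0.5P = -167.75 + 0.75P; collecting terms, 741.25 = 1.25P and P* = 593.
Plugging P* into demand: Q* = 573.5 - 0.5(593) = 277.
After the shift, demand is Qd = 605.5 - 0.5P.
Re-solving, 1.25P = 773.25 gives P = 618.6 and Q = 296.2.
ΔP = 618.6 - 593 = 25.6.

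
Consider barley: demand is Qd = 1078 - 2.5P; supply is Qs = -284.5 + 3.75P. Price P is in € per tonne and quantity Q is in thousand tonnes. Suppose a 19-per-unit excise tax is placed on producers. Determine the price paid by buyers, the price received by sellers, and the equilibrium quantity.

Producers keep P_s = P_b - 19 per unit, so supply in terms of the buyer price is Qs = -355.75 + 3.75P_b.
Equate demand and the shifted supply: 1078 - 2.5P_b = -355.75 + 3.75P_b, giving 6.25P_b = 1433.75, so P_b = 229.4.
Then P_s = 229.4 - 19 = 210.4 and Q = 1078 - 2.5(229.4) = 504.5.

P_b = 229.4, P_s = 210.4, Q = 504.5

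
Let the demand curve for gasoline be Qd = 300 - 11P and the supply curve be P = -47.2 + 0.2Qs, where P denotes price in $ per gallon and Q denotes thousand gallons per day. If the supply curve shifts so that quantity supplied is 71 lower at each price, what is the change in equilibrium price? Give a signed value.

ΔP = 4.4375

Solving each curve for Q: Qs = 236 + 5P.
The market clears where 300 - 11P = 236 + 5P. Rearranging, 16P = 64, hence P* = 4.
Plugging P* into demand: Q* = 300 - 11(4) = 256.
After the shift, supply is Qs = 165 + 5P.
The new intersection has 135 = 16P, i.e. P = 8.4375, Q = 207.1875.
ΔP = 8.4375 - 4 = 4.4375.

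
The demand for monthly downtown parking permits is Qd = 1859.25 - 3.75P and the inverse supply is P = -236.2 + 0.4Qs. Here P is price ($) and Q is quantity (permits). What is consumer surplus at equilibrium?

Consumer surplus = 160747.2

In direct form, Qs = 590.5 + 2.5P.
Equating demand and supply, 1859.25 - 3.75P = 590.5 + 2.5P gives 6.25P = 1268.75, so P* = 203.
From the demand curve, Q* = 1859.25 - 3.75(203) = 1098.
Demand choke price (Qd = 0): P = 1859.25/3.75 = 495.8. Consumer surplus = ½ × (495.8 - 203) × 1098 = 160747.2.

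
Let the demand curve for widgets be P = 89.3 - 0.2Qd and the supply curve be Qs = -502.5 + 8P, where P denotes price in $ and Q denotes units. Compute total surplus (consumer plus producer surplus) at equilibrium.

In direct form, Qd = 446.5 - 5P.
Equating demand and supply, 446.5 - 5P = -502.5 + 8P gives 13P = 949, so P* = 73.
From the demand curve, Q* = 446.5 - 5(73) = 81.5.
Demand choke price = 89.3; supply choke price = 62.8125. CS = ½(89.3 - 73)(81.5) = 664.225; PS = ½(73 - 62.8125)(81.5) = 415.140625. Total surplus = 1079.365625.

Total surplus = 1079.365625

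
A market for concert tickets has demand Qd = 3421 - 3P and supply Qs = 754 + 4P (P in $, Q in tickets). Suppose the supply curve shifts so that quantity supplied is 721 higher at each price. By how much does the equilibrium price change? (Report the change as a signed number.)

ΔP = -103

Set Qd = Qs: 3421 - 3P = 754 + 4P, so 2667 = 7P and P* = 381.
Then Q* = 3421 - 3(381) = 2278.
After the shift, supply is Qs = 1475 + 4P.
The new intersection has 1946 = 7P, i.e. P = 278, Q = 2587.
ΔP = 278 - 381 = -103.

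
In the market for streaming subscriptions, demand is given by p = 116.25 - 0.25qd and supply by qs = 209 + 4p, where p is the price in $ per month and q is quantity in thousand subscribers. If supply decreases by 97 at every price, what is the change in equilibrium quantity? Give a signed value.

Δq = -48.5

In direct form, qd = 465 - 4p.
At equilibrium qd = qs, so 465 - 4p = 209 + 4p; collecting terms, 256 = 8p and p* = 32.
Then q* = 465 - 4(32) = 337.
After the shift, supply is qs = 112 + 4p.
The new intersection has 353 = 8p, i.e. p = 44.125, q = 288.5.
Δq = 288.5 - 337 = -48.5.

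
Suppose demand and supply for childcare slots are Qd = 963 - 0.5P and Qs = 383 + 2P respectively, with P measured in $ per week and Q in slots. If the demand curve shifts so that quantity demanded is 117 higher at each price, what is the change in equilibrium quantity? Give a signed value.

ΔQ = 93.6

Set Qd = Qs: 963 - 0.5P = 383 + 2P, so 580 = 2.5P and P* = 232.
Then Q* = 963 - 0.5(232) = 847.
After the shift, demand is Qd = 1080 - 0.5P.
Re-solving, 2.5P = 697 gives P = 278.8 and Q = 940.6.
ΔQ = 940.6 - 847 = 93.6.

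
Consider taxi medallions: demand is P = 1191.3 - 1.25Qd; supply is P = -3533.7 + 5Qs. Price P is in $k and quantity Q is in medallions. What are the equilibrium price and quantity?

Inverting to quantity form: Qd = 953.04 - 0.8P and Qs = 706.74 + 0.2P.
At equilibrium Qd = Qs, so 953.04 - 0.8P = 706.74 + 0.2P; collecting terms, 246.3 = P and P* = 246.3.
Substitute back: Q* = 953.04 - 0.8(246.3) = 756.

P* = 246.3, Q* = 756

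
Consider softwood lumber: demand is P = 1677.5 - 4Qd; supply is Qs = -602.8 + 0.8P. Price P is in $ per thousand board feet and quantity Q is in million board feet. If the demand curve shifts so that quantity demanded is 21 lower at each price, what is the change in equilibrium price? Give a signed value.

Inverting to quantity form: Qd = 419.375 - 0.25P.
Equating demand and supply, 419.375 - 0.25P = -602.8 + 0.8P gives 1.05P = 1022.175, so P* = 973.5.
Substitute back: Q* = 419.375 - 0.25(973.5) = 176.
After the shift, demand is Qd = 398.375 - 0.25P.
Re-solving, 1.05P = 1001.175 gives P = 953.5 and Q = 160.
ΔP = 953.5 - 973.5 = -20.

ΔP = -20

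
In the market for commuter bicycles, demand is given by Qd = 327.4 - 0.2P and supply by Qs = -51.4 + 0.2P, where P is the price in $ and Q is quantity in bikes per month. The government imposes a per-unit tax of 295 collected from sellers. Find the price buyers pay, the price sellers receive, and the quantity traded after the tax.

Sellers keep P_s = P_b - 295 per unit, so supply in terms of the buyer price is Qs = -110.4 + 0.2P_b.
Market clearing requires 327.4 - 0.2P_b = -110.4 + 0.2P_b; hence 437.8 = 0.4P_b and P_b = 1094.5.
So P_s = 799.5 and the quantity traded is Q = 327.4 - 0.2(1094.5) = 108.5.

P_b = 1094.5, P_s = 799.5, Q = 108.5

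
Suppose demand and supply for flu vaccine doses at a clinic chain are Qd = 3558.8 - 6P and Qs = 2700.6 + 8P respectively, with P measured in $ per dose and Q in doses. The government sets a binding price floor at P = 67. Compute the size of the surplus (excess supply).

At P = 67: Qd = 3156.8 and Qs = 3236.6.
Surplus = Qs - Qd = 3236.6 - 3156.8 = 79.8.

Surplus = 79.8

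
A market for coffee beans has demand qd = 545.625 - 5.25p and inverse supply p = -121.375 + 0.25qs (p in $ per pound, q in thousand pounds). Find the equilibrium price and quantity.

p* = 6.5, q* = 511.5

Rewriting in direct form: qs = 485.5 + 4p.
Set qd = qs: 545.625 - 5.25p = 485.5 + 4p, so 60.125 = 9.25p and p* = 6.5.
Then q* = 545.625 - 5.25(6.5) = 511.5.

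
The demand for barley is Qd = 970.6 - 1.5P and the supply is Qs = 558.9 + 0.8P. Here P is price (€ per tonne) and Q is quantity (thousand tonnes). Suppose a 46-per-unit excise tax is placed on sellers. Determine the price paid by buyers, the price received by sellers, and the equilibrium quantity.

The tax drives a wedge P_b - P_s = 46. Substituting P_s = P_b - 46 into supply: Qs = 522.1 + 0.8P_b.
Set Qd = Qs: 970.6 - 1.5P_b = 522.1 + 0.8P_b, so 448.5 = 2.3P_b and P_b = 195.
Then P_s = 195 - 46 = 149 and Q = 970.6 - 1.5(195) = 678.1.

P_b = 195, P_s = 149, Q = 678.1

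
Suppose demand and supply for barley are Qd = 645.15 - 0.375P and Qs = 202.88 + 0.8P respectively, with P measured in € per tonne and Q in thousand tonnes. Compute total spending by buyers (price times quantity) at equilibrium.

Set Qd = Qs: 645.15 - 0.375P = 202.88 + 0.8P, so 442.27 = 1.175P and P* = 376.4.
Substitute back: Q* = 645.15 - 0.375(376.4) = 504.
Total spending by buyers = P* × Q* = 376.4 × 504 = 189705.6.

Total spending by buyers = 189705.6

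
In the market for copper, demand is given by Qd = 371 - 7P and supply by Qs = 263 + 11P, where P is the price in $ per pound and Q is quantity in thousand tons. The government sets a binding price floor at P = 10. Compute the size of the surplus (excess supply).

With P fixed at 10, quantity demanded is 301 and quantity supplied is 373.
Surplus = Qs - Qd = 373 - 301 = 72.

Surplus = 72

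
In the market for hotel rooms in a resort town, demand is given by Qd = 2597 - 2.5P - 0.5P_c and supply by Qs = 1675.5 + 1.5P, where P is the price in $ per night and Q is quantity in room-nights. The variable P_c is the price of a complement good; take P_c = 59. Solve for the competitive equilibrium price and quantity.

With P_c = 59, demand is Qd = 2567.5 - 2.5P.
Equating demand and supply, 2567.5 - 2.5P = 1675.5 + 1.5P gives 4P = 892, so P* = 223.
Substitute back: Q* = 2567.5 - 2.5(223) = 2010.

P* = 223, Q* = 2010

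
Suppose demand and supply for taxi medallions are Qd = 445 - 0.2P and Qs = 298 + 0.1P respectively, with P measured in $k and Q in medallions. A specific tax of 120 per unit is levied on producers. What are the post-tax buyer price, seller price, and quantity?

Producers keep P_s = P_b - 120 per unit, so supply in terms of the buyer price is Qs = 286 + 0.1P_b.
Set Qd = Qs: 445 - 0.2P_b = 286 + 0.1P_b, so 159 = 0.3P_b and P_b = 530.
Then P_s = 530 - 120 = 410 and Q = 445 - 0.2(530) = 339.

P_b = 530, P_s = 410, Q = 339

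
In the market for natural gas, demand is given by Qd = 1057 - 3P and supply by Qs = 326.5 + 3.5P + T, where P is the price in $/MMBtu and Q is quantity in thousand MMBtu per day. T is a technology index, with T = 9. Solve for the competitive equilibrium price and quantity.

P* = 111, Q* = 724

With T = 9, supply is Qs = 335.5 + 3.5P.
At equilibrium Qd = Qs, so 1057 - 3P = 335.5 + 3.5P; collecting terms, 721.5 = 6.5P and P* = 111.
Plugging P* into demand: Q* = 1057 - 3(111) = 724.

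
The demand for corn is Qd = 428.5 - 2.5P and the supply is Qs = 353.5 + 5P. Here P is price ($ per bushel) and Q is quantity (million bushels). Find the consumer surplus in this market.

The market clears where 428.5 - 2.5P = 353.5 + 5P. Rearranging, 7.5P = 75, hence P* = 10.
Substitute back: Q* = 428.5 - 2.5(10) = 403.5.
Demand choke price (Qd = 0): P = 428.5/2.5 = 171.4. Consumer surplus = ½ × (171.4 - 10) × 403.5 = 32562.45.

Consumer surplus = 32562.45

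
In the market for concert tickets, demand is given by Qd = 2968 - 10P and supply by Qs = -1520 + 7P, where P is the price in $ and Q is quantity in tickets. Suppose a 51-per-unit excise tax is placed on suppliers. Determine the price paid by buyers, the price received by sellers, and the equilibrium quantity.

Suppliers keep P_s = P_b - 51 per unit, so supply in terms of the buyer price is Qs = -1877 + 7P_b.
Equate demand and the shifted supply: 2968 - 10P_b = -1877 + 7P_b, giving 17P_b = 4845, so P_b = 285.
Then P_s = 285 - 51 = 234 and Q = 2968 - 10(285) = 118.

P_b = 285, P_s = 234, Q = 118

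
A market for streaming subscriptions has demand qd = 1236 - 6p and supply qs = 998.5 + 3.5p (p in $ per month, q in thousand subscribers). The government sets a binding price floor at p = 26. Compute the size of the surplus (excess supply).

At p = 26: qd = 1080 and qs = 1089.5.
Surplus = qs - qd = 1089.5 - 1080 = 9.5.

Surplus = 9.5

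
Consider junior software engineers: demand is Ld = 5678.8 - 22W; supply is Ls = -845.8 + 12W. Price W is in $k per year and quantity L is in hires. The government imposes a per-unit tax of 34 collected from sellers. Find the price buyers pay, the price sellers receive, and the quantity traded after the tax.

The tax drives a wedge W_b - W_s = 34. Substituting W_s = W_b - 34 into supply: Ls = -1253.8 + 12W_b.
Set Ld = Ls: 5678.8 - 22W_b = -1253.8 + 12W_b, so 6932.6 = 34W_b and W_b = 203.9.
So W_s = 169.9 and the quantity traded is L = 5678.8 - 22(203.9) = 1193.

W_b = 203.9, W_s = 169.9, L = 1193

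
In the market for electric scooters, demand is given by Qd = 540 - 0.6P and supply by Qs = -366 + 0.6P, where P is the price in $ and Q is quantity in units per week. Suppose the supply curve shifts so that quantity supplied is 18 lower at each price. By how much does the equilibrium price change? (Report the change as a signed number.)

ΔP = 15

At equilibrium Qd = Qs, so 540 - 0.6P = -366 + 0.6P; collecting terms, 906 = 1.2P and P* = 755.
From the demand curve, Q* = 540 - 0.6(755) = 87.
After the shift, supply is Qs = -384 + 0.6P.
The new intersection has 924 = 1.2P, i.e. P = 770, Q = 78.
ΔP = 770 - 755 = 15.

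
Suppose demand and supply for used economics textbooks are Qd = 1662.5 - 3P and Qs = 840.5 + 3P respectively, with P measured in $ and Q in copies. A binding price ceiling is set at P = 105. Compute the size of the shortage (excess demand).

Shortage = 192

At P = 105: Qd = 1347.5 and Qs = 1155.5.
Shortage = Qd - Qs = 1347.5 - 1155.5 = 192.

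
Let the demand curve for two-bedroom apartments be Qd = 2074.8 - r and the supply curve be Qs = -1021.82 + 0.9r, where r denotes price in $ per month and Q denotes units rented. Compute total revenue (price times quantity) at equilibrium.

The market clears where 2074.8 - r = -1021.82 + 0.9r. Rearranging, 1.9r = 3096.62, hence r* = 1629.8.
Plugging r* into demand: Q* = 2074.8 - 1629.8 = 445.
Total revenue = r* × Q* = 1629.8 × 445 = 725261.

Total revenue = 725261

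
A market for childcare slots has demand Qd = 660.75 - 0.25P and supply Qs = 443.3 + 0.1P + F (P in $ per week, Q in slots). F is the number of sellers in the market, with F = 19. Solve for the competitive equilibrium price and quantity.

With F = 19, supply is Qs = 462.3 + 0.1P.
Equating demand and supply, 660.75 - 0.25P = 462.3 + 0.1P gives 0.35P = 198.45, so P* = 567.
Then Q* = 660.75 - 0.25(567) = 519.

P* = 567, Q* = 519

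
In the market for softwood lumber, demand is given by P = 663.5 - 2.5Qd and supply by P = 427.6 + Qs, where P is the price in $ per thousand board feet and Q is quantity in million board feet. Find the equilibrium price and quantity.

P* = 495, Q* = 67.4

In direct form, Qd = 265.4 - 0.4P and Qs = -427.6 + P.
Set Qd = Qs: 265.4 - 0.4P = -427.6 + P, so 693 = 1.4P and P* = 495.
Plugging P* into demand: Q* = 265.4 - 0.4(495) = 67.4.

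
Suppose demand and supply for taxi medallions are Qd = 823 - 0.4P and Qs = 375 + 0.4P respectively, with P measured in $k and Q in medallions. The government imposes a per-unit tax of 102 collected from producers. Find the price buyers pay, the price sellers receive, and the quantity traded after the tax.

P_b = 611, P_s = 509, Q = 578.6

The tax drives a wedge P_b - P_s = 102. Substituting P_s = P_b - 102 into supply: Qs = 334.2 + 0.4P_b.
Equate demand and the shifted supply: 823 - 0.4P_b = 334.2 + 0.4P_b, giving 0.8P_b = 488.8, so P_b = 611.
So P_s = 509 and the quantity traded is Q = 823 - 0.4(611) = 578.6.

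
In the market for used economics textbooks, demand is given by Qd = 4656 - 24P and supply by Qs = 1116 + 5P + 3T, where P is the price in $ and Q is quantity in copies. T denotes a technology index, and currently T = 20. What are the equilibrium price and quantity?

P* = 120, Q* = 1776

With T = 20, supply is Qs = 1176 + 5P.
At equilibrium Qd = Qs, so 4656 - 24P = 1176 + 5P; collecting terms, 3480 = 29P and P* = 120.
Substitute back: Q* = 4656 - 24(120) = 1776.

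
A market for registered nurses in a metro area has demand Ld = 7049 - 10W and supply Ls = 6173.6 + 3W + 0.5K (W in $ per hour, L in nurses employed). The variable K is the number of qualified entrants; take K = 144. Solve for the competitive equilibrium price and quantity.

With K = 144, supply is Ls = 6245.6 + 3W.
Set Ld = Ls: 7049 - 10W = 6245.6 + 3W, so 803.4 = 13W and W* = 61.8.
Substitute back: L* = 7049 - 10(61.8) = 6431.

W* = 61.8, L* = 6431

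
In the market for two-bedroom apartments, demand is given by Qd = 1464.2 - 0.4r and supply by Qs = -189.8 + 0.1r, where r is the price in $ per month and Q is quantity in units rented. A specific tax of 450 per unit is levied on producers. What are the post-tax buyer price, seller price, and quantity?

The tax drives a wedge r_b - r_s = 450. Substituting r_s = r_b - 450 into supply: Qs = -234.8 + 0.1r_b.
Set Qd = Qs: 1464.2 - 0.4r_b = -234.8 + 0.1r_b, so 1699 = 0.5r_b and r_b = 3398.
So r_s = 2948 and the quantity traded is Q = 1464.2 - 0.4(3398) = 105.

r_b = 3398, r_s = 2948, Q = 105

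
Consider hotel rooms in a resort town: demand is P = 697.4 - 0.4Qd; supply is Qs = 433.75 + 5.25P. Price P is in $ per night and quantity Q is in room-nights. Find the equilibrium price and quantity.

Rewriting in direct form: Qd = 1743.5 - 2.5P.
The market clears where 1743.5 - 2.5P = 433.75 + 5.25P. Rearranging, 7.75P = 1309.75, hence P* = 169.
Plugging P* into demand: Q* = 1743.5 - 2.5(169) = 1321.

P* = 169, Q* = 1321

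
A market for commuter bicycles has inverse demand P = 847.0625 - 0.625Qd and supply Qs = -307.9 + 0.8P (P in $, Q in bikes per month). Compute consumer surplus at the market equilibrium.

In direct form, Qd = 1355.3 - 1.6P.
The market clears where 1355.3 - 1.6P = -307.9 + 0.8P. Rearranging, 2.4P = 1663.2, hence P* = 693.
From the demand curve, Q* = 1355.3 - 1.6(693) = 246.5.
Demand choke price (Qd = 0): P = 1355.3/1.6 = 847.0625. Consumer surplus = ½ × (847.0625 - 693) × 246.5 = 18988.203125.

Consumer surplus = 18988.203125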